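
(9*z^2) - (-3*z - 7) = 9*z^2 + 3*z + 7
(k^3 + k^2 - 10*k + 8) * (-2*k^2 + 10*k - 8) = -2*k^5 + 8*k^4 + 22*k^3 - 124*k^2 + 160*k - 64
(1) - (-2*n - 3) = 2*n + 4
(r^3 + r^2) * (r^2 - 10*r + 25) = r^5 - 9*r^4 + 15*r^3 + 25*r^2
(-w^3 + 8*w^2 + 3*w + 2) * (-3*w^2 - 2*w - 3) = 3*w^5 - 22*w^4 - 22*w^3 - 36*w^2 - 13*w - 6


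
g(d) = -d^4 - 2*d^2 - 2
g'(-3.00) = 120.00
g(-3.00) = -101.00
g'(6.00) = -888.00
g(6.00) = -1370.00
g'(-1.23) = 12.36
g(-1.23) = -7.31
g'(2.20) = -51.39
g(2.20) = -35.11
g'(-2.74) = 93.24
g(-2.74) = -73.38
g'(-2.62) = 82.42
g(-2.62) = -62.85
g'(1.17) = -11.09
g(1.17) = -6.61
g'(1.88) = -34.10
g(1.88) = -21.56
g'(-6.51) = 1129.62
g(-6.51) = -1882.83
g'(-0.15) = 0.61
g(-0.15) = -2.05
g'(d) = -4*d^3 - 4*d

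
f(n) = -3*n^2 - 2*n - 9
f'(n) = -6*n - 2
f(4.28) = -72.52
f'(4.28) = -27.68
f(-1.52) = -12.89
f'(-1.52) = 7.12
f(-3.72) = -43.08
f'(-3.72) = 20.32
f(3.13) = -44.65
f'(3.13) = -20.78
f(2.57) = -33.95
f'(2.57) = -17.42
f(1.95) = -24.31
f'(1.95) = -13.70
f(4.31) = -73.35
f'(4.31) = -27.86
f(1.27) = -16.38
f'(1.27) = -9.62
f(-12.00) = -417.00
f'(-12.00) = 70.00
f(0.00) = -9.00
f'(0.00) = -2.00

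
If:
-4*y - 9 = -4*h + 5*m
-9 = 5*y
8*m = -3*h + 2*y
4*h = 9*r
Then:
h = -18/235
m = -99/235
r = -8/235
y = -9/5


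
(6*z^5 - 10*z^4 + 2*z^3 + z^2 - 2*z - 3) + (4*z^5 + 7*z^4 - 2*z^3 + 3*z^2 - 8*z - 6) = 10*z^5 - 3*z^4 + 4*z^2 - 10*z - 9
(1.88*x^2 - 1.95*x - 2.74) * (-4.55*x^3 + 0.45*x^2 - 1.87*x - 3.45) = -8.554*x^5 + 9.7185*x^4 + 8.0739*x^3 - 4.0725*x^2 + 11.8513*x + 9.453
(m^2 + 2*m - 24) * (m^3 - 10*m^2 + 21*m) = m^5 - 8*m^4 - 23*m^3 + 282*m^2 - 504*m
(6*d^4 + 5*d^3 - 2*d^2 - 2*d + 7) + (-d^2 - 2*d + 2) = 6*d^4 + 5*d^3 - 3*d^2 - 4*d + 9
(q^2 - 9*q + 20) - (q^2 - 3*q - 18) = 38 - 6*q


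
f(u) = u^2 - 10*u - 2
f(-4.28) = 59.12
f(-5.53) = 83.88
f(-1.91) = 20.75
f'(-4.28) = -18.56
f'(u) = 2*u - 10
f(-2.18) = 24.55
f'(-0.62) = -11.24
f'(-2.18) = -14.36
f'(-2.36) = -14.72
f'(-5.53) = -21.06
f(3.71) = -25.34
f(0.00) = -2.00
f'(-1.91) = -13.82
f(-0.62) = 4.58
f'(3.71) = -2.58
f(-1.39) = 13.83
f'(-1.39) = -12.78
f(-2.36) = 27.17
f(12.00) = 22.00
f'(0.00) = -10.00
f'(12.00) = 14.00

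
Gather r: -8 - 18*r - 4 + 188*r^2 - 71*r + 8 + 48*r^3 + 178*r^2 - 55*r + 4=48*r^3 + 366*r^2 - 144*r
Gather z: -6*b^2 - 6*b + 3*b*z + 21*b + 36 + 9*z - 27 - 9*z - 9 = -6*b^2 + 3*b*z + 15*b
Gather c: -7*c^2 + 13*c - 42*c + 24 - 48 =-7*c^2 - 29*c - 24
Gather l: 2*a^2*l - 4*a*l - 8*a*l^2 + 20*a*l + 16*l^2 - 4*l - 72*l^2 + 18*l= l^2*(-8*a - 56) + l*(2*a^2 + 16*a + 14)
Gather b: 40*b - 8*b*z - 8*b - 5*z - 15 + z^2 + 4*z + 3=b*(32 - 8*z) + z^2 - z - 12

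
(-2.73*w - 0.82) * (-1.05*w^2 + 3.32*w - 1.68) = 2.8665*w^3 - 8.2026*w^2 + 1.864*w + 1.3776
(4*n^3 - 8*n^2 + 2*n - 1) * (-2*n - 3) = -8*n^4 + 4*n^3 + 20*n^2 - 4*n + 3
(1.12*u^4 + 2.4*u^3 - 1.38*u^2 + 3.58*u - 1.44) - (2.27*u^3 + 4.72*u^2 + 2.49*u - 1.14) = 1.12*u^4 + 0.13*u^3 - 6.1*u^2 + 1.09*u - 0.3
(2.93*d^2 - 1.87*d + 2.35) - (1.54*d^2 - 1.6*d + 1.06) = 1.39*d^2 - 0.27*d + 1.29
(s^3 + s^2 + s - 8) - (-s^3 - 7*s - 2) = 2*s^3 + s^2 + 8*s - 6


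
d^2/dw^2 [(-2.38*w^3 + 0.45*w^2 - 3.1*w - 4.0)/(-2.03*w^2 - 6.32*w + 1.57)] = (1.4210854715202e-14*w^5 + 242.39264*w^3 - 51.3954420000001*w^2 + 402.389232*w + 404.33647)/(8.365427*w^6 + 78.132264*w^5 + 223.839777*w^4 + 131.581136*w^3 - 173.117463*w^2 + 46.734504*w - 3.869893)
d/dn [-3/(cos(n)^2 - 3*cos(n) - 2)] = 3*(3 - 2*cos(n))*sin(n)/(sin(n)^2 + 3*cos(n) + 1)^2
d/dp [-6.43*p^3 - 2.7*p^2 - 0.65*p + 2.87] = -19.29*p^2 - 5.4*p - 0.65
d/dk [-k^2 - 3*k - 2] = -2*k - 3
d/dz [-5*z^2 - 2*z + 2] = -10*z - 2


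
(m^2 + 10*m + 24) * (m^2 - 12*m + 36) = m^4 - 2*m^3 - 60*m^2 + 72*m + 864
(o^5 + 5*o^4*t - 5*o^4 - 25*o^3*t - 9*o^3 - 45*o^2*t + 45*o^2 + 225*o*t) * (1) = o^5 + 5*o^4*t - 5*o^4 - 25*o^3*t - 9*o^3 - 45*o^2*t + 45*o^2 + 225*o*t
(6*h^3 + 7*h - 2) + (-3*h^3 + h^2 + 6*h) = 3*h^3 + h^2 + 13*h - 2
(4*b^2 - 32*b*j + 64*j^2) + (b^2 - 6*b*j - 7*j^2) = 5*b^2 - 38*b*j + 57*j^2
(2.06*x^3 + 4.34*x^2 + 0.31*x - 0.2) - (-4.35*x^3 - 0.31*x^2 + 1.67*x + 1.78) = 6.41*x^3 + 4.65*x^2 - 1.36*x - 1.98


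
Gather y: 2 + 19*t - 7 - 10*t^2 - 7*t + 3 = -10*t^2 + 12*t - 2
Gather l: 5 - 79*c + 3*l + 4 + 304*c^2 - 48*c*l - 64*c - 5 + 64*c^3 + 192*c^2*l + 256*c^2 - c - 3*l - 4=64*c^3 + 560*c^2 - 144*c + l*(192*c^2 - 48*c)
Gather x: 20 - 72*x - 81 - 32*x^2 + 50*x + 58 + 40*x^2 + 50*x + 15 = 8*x^2 + 28*x + 12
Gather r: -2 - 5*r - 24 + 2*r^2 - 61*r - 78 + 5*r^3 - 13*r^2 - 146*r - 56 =5*r^3 - 11*r^2 - 212*r - 160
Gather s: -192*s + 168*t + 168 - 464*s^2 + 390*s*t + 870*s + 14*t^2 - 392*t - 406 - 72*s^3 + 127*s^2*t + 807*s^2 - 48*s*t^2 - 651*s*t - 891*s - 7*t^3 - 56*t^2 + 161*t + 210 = -72*s^3 + s^2*(127*t + 343) + s*(-48*t^2 - 261*t - 213) - 7*t^3 - 42*t^2 - 63*t - 28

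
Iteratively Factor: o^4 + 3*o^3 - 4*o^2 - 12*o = (o + 3)*(o^3 - 4*o) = (o - 2)*(o + 3)*(o^2 + 2*o) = (o - 2)*(o + 2)*(o + 3)*(o)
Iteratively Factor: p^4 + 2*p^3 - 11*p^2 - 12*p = (p - 3)*(p^3 + 5*p^2 + 4*p) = (p - 3)*(p + 4)*(p^2 + p) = (p - 3)*(p + 1)*(p + 4)*(p)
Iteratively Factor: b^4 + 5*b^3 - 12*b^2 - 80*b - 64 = (b + 1)*(b^3 + 4*b^2 - 16*b - 64) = (b - 4)*(b + 1)*(b^2 + 8*b + 16) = (b - 4)*(b + 1)*(b + 4)*(b + 4)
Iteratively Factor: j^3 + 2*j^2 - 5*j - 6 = (j + 1)*(j^2 + j - 6) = (j + 1)*(j + 3)*(j - 2)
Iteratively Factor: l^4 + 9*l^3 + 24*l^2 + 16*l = (l)*(l^3 + 9*l^2 + 24*l + 16) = l*(l + 1)*(l^2 + 8*l + 16) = l*(l + 1)*(l + 4)*(l + 4)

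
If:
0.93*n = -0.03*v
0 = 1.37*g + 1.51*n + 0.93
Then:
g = 0.0355545090652225*v - 0.678832116788321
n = -0.032258064516129*v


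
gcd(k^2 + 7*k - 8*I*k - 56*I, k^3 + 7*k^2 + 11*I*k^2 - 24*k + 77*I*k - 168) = k + 7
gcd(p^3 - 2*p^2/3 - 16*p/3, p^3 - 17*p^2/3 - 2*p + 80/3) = p^2 - 2*p/3 - 16/3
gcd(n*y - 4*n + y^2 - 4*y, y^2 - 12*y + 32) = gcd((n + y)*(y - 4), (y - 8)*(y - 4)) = y - 4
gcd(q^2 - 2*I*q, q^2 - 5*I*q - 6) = q - 2*I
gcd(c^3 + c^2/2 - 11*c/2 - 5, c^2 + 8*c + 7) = c + 1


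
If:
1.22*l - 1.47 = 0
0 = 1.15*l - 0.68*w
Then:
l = 1.20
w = 2.04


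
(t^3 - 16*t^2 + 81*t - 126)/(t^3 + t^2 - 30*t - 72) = (t^2 - 10*t + 21)/(t^2 + 7*t + 12)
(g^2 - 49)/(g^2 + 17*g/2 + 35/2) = 2*(g^2 - 49)/(2*g^2 + 17*g + 35)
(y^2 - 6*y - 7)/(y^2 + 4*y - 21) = (y^2 - 6*y - 7)/(y^2 + 4*y - 21)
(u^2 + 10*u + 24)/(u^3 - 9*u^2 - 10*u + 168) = (u + 6)/(u^2 - 13*u + 42)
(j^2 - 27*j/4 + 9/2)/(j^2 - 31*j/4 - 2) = (-4*j^2 + 27*j - 18)/(-4*j^2 + 31*j + 8)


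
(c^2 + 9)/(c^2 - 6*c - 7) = (c^2 + 9)/(c^2 - 6*c - 7)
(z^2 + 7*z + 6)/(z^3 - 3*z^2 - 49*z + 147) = (z^2 + 7*z + 6)/(z^3 - 3*z^2 - 49*z + 147)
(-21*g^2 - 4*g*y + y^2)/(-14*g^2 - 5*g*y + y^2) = (3*g + y)/(2*g + y)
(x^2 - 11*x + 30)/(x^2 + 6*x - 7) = (x^2 - 11*x + 30)/(x^2 + 6*x - 7)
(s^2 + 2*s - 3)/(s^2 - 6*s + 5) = (s + 3)/(s - 5)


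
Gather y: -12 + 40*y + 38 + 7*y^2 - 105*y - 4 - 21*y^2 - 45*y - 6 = -14*y^2 - 110*y + 16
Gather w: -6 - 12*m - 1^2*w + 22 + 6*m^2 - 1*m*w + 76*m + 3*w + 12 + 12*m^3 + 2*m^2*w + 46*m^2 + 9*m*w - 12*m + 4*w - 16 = 12*m^3 + 52*m^2 + 52*m + w*(2*m^2 + 8*m + 6) + 12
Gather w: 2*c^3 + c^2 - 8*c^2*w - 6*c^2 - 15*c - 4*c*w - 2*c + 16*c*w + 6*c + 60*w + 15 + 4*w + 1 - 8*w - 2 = 2*c^3 - 5*c^2 - 11*c + w*(-8*c^2 + 12*c + 56) + 14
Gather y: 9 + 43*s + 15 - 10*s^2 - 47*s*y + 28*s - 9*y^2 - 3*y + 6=-10*s^2 + 71*s - 9*y^2 + y*(-47*s - 3) + 30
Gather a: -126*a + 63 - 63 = -126*a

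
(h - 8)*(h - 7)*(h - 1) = h^3 - 16*h^2 + 71*h - 56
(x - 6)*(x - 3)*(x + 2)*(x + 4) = x^4 - 3*x^3 - 28*x^2 + 36*x + 144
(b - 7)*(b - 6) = b^2 - 13*b + 42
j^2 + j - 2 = (j - 1)*(j + 2)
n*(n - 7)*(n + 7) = n^3 - 49*n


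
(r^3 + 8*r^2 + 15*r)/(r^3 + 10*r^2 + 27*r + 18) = r*(r + 5)/(r^2 + 7*r + 6)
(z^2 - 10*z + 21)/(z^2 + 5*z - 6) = (z^2 - 10*z + 21)/(z^2 + 5*z - 6)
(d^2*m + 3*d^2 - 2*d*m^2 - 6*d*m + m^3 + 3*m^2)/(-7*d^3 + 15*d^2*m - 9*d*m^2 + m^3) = (-m - 3)/(7*d - m)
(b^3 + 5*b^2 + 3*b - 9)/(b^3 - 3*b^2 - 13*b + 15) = (b + 3)/(b - 5)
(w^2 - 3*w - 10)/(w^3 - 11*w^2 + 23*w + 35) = (w + 2)/(w^2 - 6*w - 7)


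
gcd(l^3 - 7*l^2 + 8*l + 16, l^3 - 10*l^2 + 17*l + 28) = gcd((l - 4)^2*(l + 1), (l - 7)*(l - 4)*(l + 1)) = l^2 - 3*l - 4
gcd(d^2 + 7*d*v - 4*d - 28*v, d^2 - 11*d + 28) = d - 4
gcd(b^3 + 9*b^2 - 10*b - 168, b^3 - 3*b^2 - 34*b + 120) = b^2 + 2*b - 24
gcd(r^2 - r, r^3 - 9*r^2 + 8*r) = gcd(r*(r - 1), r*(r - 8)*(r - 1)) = r^2 - r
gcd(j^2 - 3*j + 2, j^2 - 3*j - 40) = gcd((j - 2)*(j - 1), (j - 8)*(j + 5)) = 1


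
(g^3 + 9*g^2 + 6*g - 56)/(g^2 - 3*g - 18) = (-g^3 - 9*g^2 - 6*g + 56)/(-g^2 + 3*g + 18)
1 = 1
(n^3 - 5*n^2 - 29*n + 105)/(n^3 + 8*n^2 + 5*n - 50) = (n^2 - 10*n + 21)/(n^2 + 3*n - 10)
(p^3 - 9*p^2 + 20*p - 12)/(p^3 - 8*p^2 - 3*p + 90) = (p^2 - 3*p + 2)/(p^2 - 2*p - 15)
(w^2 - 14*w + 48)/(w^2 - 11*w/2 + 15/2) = 2*(w^2 - 14*w + 48)/(2*w^2 - 11*w + 15)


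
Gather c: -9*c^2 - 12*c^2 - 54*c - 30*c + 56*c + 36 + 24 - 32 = -21*c^2 - 28*c + 28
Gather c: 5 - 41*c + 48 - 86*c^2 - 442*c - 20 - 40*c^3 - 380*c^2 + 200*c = -40*c^3 - 466*c^2 - 283*c + 33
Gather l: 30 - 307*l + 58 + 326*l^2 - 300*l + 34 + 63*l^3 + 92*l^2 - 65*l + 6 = 63*l^3 + 418*l^2 - 672*l + 128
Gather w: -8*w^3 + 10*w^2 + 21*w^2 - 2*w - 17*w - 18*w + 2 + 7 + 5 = -8*w^3 + 31*w^2 - 37*w + 14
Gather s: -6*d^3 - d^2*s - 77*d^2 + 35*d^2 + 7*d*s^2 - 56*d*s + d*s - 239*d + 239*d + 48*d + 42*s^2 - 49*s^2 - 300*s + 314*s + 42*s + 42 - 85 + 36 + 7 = -6*d^3 - 42*d^2 + 48*d + s^2*(7*d - 7) + s*(-d^2 - 55*d + 56)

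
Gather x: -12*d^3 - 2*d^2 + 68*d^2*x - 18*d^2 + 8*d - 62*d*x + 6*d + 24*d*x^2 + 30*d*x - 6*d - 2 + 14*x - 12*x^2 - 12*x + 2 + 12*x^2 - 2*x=-12*d^3 - 20*d^2 + 24*d*x^2 + 8*d + x*(68*d^2 - 32*d)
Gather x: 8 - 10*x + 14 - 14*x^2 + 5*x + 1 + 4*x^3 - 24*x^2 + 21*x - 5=4*x^3 - 38*x^2 + 16*x + 18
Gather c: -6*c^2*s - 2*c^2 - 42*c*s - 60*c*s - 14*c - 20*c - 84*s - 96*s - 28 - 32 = c^2*(-6*s - 2) + c*(-102*s - 34) - 180*s - 60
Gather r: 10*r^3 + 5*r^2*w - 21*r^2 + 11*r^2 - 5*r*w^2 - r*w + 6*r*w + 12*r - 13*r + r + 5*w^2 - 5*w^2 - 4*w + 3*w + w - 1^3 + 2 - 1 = 10*r^3 + r^2*(5*w - 10) + r*(-5*w^2 + 5*w)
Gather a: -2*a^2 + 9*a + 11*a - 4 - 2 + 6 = -2*a^2 + 20*a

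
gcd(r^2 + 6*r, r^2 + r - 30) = r + 6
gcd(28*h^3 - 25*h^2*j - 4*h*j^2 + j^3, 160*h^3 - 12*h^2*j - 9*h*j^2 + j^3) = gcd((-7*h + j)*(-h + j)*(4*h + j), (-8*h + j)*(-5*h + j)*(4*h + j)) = 4*h + j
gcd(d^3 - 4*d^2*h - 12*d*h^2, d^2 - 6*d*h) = d^2 - 6*d*h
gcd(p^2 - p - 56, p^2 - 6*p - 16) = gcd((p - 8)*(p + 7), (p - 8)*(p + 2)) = p - 8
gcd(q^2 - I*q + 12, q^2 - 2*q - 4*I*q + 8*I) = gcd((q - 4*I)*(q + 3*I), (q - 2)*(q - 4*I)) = q - 4*I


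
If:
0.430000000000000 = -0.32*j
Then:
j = -1.34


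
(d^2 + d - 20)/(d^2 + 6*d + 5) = (d - 4)/(d + 1)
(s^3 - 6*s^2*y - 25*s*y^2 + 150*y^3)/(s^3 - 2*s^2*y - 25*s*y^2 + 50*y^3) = (-s + 6*y)/(-s + 2*y)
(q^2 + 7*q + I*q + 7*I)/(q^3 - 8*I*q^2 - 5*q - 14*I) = (q + 7)/(q^2 - 9*I*q - 14)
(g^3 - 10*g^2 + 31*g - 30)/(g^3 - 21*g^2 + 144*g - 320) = (g^2 - 5*g + 6)/(g^2 - 16*g + 64)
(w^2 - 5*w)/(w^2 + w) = (w - 5)/(w + 1)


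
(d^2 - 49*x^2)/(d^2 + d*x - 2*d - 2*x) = (d^2 - 49*x^2)/(d^2 + d*x - 2*d - 2*x)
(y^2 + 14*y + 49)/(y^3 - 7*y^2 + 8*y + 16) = (y^2 + 14*y + 49)/(y^3 - 7*y^2 + 8*y + 16)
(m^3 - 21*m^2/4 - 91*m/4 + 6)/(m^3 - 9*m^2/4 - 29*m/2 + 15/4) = (m - 8)/(m - 5)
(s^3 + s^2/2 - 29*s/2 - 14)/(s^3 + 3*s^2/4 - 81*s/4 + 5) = 2*(2*s^2 + 9*s + 7)/(4*s^2 + 19*s - 5)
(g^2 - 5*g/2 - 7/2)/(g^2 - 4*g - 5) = (g - 7/2)/(g - 5)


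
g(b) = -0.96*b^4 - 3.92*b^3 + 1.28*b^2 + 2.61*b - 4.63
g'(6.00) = -1234.83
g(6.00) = -2033.77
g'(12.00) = -8295.63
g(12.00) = -26469.31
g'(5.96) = -1212.83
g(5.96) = -1984.82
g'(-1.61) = -15.97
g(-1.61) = 4.39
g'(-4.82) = 147.06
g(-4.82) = -66.67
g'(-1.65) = -16.38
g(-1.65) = 5.04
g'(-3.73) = 28.72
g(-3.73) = 21.05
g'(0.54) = -0.04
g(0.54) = -3.55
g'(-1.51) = -14.85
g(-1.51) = 2.85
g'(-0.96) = -7.29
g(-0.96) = -3.30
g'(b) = -3.84*b^3 - 11.76*b^2 + 2.56*b + 2.61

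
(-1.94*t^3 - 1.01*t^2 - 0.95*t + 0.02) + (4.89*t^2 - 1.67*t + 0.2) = -1.94*t^3 + 3.88*t^2 - 2.62*t + 0.22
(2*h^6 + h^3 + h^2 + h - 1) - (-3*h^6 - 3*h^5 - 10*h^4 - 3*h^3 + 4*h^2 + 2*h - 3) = 5*h^6 + 3*h^5 + 10*h^4 + 4*h^3 - 3*h^2 - h + 2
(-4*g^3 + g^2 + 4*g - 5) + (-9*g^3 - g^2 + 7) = -13*g^3 + 4*g + 2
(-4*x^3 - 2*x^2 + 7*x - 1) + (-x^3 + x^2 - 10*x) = -5*x^3 - x^2 - 3*x - 1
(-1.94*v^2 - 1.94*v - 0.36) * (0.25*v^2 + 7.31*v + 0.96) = -0.485*v^4 - 14.6664*v^3 - 16.1338*v^2 - 4.494*v - 0.3456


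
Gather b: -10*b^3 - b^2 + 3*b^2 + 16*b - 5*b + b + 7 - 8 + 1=-10*b^3 + 2*b^2 + 12*b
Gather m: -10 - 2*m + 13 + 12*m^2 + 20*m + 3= 12*m^2 + 18*m + 6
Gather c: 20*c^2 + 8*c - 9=20*c^2 + 8*c - 9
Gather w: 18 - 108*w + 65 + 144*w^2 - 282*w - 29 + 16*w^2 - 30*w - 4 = 160*w^2 - 420*w + 50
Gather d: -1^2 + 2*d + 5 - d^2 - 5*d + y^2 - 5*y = -d^2 - 3*d + y^2 - 5*y + 4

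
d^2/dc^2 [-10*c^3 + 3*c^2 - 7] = 6 - 60*c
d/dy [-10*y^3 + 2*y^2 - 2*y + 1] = -30*y^2 + 4*y - 2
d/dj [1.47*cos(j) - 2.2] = -1.47*sin(j)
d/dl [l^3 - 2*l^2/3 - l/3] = 3*l^2 - 4*l/3 - 1/3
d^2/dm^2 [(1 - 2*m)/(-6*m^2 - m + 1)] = 2*(4*(1 - 9*m)*(6*m^2 + m - 1) + (2*m - 1)*(12*m + 1)^2)/(6*m^2 + m - 1)^3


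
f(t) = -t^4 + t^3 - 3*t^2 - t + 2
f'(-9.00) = 3212.00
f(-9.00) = -7522.00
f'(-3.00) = 152.00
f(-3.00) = -130.00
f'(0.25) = -2.38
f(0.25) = 1.57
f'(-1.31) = 21.00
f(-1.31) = -7.03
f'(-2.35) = 81.58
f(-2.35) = -55.69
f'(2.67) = -71.77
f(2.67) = -53.84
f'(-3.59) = 244.28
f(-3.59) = -245.45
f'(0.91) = -6.99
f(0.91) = -1.33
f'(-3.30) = 195.22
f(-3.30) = -181.90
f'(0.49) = -3.69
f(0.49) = 0.85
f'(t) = -4*t^3 + 3*t^2 - 6*t - 1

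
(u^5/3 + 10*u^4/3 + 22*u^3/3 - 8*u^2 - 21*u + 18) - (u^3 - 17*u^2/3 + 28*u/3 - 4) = u^5/3 + 10*u^4/3 + 19*u^3/3 - 7*u^2/3 - 91*u/3 + 22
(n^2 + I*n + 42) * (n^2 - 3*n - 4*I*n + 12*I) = n^4 - 3*n^3 - 3*I*n^3 + 46*n^2 + 9*I*n^2 - 138*n - 168*I*n + 504*I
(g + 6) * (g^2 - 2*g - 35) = g^3 + 4*g^2 - 47*g - 210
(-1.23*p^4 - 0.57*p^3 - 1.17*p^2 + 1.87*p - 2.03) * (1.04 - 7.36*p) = 9.0528*p^5 + 2.916*p^4 + 8.0184*p^3 - 14.98*p^2 + 16.8856*p - 2.1112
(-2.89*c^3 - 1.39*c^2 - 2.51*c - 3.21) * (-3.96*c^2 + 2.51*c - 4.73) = 11.4444*c^5 - 1.7495*c^4 + 20.1204*c^3 + 12.9862*c^2 + 3.8152*c + 15.1833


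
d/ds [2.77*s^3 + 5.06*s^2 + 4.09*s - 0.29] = 8.31*s^2 + 10.12*s + 4.09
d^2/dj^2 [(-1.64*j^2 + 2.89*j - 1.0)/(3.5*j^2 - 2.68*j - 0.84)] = (40.0386*j^3 - 102.4296*j^2 + 107.2596*j - 35.571104)/(42.875*j^6 - 98.49*j^5 + 44.5452*j^4 + 28.026368*j^3 - 10.690848*j^2 - 5.673024*j - 0.592704)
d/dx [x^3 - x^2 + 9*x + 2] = 3*x^2 - 2*x + 9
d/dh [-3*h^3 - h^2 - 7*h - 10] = -9*h^2 - 2*h - 7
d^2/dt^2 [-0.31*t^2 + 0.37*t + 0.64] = -0.620000000000000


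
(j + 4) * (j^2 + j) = j^3 + 5*j^2 + 4*j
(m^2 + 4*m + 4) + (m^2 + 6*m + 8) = 2*m^2 + 10*m + 12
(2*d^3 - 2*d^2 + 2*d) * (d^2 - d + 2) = 2*d^5 - 4*d^4 + 8*d^3 - 6*d^2 + 4*d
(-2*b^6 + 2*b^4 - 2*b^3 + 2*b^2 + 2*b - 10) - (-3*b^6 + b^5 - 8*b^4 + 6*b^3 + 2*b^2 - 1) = b^6 - b^5 + 10*b^4 - 8*b^3 + 2*b - 9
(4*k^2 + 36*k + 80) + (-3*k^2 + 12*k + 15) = k^2 + 48*k + 95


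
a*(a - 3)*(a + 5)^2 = a^4 + 7*a^3 - 5*a^2 - 75*a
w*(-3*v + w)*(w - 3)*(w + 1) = -3*v*w^3 + 6*v*w^2 + 9*v*w + w^4 - 2*w^3 - 3*w^2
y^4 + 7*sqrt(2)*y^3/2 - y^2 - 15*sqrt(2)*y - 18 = (y - 3*sqrt(2)/2)*(y + sqrt(2))^2*(y + 3*sqrt(2))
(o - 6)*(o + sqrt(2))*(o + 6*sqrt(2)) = o^3 - 6*o^2 + 7*sqrt(2)*o^2 - 42*sqrt(2)*o + 12*o - 72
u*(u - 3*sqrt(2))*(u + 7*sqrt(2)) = u^3 + 4*sqrt(2)*u^2 - 42*u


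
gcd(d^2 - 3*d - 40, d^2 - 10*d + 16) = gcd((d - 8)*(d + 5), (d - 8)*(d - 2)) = d - 8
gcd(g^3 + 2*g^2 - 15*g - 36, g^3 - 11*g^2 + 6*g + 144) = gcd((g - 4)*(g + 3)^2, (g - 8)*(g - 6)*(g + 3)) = g + 3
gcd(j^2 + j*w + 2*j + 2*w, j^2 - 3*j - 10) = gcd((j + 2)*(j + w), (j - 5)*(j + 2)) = j + 2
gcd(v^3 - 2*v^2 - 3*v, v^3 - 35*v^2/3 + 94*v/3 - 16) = v - 3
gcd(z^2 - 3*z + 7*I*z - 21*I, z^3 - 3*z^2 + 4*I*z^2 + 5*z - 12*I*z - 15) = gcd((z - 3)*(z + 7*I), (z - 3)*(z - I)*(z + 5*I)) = z - 3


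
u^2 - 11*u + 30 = (u - 6)*(u - 5)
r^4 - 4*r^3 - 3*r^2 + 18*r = r*(r - 3)^2*(r + 2)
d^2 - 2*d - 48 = (d - 8)*(d + 6)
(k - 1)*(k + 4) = k^2 + 3*k - 4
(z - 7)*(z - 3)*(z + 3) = z^3 - 7*z^2 - 9*z + 63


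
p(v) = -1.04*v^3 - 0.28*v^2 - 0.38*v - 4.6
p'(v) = -3.12*v^2 - 0.56*v - 0.38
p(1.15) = -6.99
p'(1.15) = -5.15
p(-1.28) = -2.39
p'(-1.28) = -4.78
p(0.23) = -4.71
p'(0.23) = -0.67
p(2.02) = -15.08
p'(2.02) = -14.24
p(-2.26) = 6.83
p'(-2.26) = -15.05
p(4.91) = -136.32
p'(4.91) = -78.35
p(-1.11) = -3.10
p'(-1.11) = -3.60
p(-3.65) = 43.63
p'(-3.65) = -39.90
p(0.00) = -4.60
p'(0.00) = -0.38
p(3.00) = -36.34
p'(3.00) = -30.14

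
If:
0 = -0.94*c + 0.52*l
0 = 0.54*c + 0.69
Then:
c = -1.28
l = -2.31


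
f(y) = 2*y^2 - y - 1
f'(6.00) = 23.00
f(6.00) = 65.00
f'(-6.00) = -25.00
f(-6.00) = 77.00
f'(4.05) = 15.20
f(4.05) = 27.76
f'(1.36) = 4.44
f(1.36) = 1.34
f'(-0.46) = -2.84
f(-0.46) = -0.12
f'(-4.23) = -17.92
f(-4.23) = 39.02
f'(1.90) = 6.60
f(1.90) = 4.32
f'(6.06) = 23.24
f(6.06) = 66.39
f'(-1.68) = -7.72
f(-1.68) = 6.32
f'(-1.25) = -6.00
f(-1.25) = 3.38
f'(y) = 4*y - 1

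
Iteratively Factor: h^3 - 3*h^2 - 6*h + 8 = (h - 4)*(h^2 + h - 2) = (h - 4)*(h + 2)*(h - 1)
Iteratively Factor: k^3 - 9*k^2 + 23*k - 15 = (k - 3)*(k^2 - 6*k + 5) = (k - 3)*(k - 1)*(k - 5)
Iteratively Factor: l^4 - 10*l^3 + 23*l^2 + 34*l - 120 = (l - 4)*(l^3 - 6*l^2 - l + 30) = (l - 5)*(l - 4)*(l^2 - l - 6) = (l - 5)*(l - 4)*(l + 2)*(l - 3)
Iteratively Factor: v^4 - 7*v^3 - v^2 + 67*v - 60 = (v - 4)*(v^3 - 3*v^2 - 13*v + 15) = (v - 4)*(v + 3)*(v^2 - 6*v + 5) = (v - 5)*(v - 4)*(v + 3)*(v - 1)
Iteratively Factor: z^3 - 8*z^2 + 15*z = (z)*(z^2 - 8*z + 15) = z*(z - 3)*(z - 5)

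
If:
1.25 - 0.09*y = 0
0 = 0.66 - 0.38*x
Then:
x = 1.74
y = 13.89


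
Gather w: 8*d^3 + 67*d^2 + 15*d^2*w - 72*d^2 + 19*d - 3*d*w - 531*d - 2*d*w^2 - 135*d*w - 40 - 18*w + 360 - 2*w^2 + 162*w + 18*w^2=8*d^3 - 5*d^2 - 512*d + w^2*(16 - 2*d) + w*(15*d^2 - 138*d + 144) + 320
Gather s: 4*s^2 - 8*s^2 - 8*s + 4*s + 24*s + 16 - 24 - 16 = -4*s^2 + 20*s - 24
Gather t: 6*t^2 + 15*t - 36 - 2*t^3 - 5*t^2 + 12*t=-2*t^3 + t^2 + 27*t - 36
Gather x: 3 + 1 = 4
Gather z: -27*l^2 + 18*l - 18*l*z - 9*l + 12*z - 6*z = -27*l^2 + 9*l + z*(6 - 18*l)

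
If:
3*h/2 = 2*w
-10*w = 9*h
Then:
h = 0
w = 0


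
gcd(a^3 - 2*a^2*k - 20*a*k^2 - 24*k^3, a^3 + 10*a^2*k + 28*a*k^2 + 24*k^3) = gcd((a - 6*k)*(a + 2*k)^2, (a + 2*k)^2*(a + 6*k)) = a^2 + 4*a*k + 4*k^2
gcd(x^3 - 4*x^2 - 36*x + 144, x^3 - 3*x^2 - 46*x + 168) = x^2 - 10*x + 24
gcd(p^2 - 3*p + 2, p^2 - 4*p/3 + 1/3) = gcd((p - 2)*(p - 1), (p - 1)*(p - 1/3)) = p - 1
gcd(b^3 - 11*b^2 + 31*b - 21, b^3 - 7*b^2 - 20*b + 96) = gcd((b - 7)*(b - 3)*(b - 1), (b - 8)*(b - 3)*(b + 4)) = b - 3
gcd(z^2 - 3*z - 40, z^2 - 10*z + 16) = z - 8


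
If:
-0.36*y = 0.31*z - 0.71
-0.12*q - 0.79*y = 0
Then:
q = 5.66898148148148*z - 12.9837962962963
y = 1.97222222222222 - 0.861111111111111*z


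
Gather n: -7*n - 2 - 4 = -7*n - 6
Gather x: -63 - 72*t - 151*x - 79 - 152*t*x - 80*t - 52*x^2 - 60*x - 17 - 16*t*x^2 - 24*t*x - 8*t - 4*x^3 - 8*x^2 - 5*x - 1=-160*t - 4*x^3 + x^2*(-16*t - 60) + x*(-176*t - 216) - 160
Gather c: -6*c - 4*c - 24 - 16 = -10*c - 40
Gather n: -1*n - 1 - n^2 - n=-n^2 - 2*n - 1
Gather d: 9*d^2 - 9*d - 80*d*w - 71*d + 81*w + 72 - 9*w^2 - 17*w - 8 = 9*d^2 + d*(-80*w - 80) - 9*w^2 + 64*w + 64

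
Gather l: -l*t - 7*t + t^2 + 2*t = -l*t + t^2 - 5*t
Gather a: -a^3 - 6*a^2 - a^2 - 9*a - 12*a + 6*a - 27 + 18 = -a^3 - 7*a^2 - 15*a - 9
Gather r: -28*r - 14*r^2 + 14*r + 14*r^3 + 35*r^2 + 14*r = 14*r^3 + 21*r^2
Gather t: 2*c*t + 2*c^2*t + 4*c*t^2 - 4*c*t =4*c*t^2 + t*(2*c^2 - 2*c)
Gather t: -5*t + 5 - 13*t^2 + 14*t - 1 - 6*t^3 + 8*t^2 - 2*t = -6*t^3 - 5*t^2 + 7*t + 4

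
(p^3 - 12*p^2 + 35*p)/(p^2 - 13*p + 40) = p*(p - 7)/(p - 8)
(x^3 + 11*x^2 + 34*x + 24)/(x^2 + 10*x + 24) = x + 1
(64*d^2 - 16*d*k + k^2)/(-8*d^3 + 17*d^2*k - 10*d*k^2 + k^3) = (-8*d + k)/(d^2 - 2*d*k + k^2)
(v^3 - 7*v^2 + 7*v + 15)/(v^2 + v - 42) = (v^3 - 7*v^2 + 7*v + 15)/(v^2 + v - 42)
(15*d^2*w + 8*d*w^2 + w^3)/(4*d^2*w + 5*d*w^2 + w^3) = (15*d^2 + 8*d*w + w^2)/(4*d^2 + 5*d*w + w^2)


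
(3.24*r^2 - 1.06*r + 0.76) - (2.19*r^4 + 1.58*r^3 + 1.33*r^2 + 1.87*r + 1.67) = -2.19*r^4 - 1.58*r^3 + 1.91*r^2 - 2.93*r - 0.91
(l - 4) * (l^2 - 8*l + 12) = l^3 - 12*l^2 + 44*l - 48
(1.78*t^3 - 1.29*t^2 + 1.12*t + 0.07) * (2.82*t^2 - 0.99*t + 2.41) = 5.0196*t^5 - 5.4*t^4 + 8.7253*t^3 - 4.0203*t^2 + 2.6299*t + 0.1687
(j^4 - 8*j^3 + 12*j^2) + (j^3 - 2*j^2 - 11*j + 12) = j^4 - 7*j^3 + 10*j^2 - 11*j + 12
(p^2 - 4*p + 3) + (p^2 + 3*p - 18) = 2*p^2 - p - 15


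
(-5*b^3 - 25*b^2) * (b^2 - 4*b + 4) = -5*b^5 - 5*b^4 + 80*b^3 - 100*b^2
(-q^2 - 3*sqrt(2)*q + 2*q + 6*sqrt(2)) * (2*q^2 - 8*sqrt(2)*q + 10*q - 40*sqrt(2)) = -2*q^4 - 6*q^3 + 2*sqrt(2)*q^3 + 6*sqrt(2)*q^2 + 68*q^2 - 20*sqrt(2)*q + 144*q - 480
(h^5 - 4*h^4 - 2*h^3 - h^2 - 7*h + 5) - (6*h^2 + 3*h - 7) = h^5 - 4*h^4 - 2*h^3 - 7*h^2 - 10*h + 12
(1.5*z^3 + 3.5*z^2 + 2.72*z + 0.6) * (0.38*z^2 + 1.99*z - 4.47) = 0.57*z^5 + 4.315*z^4 + 1.2936*z^3 - 10.0042*z^2 - 10.9644*z - 2.682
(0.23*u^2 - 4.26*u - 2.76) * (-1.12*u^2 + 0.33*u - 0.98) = -0.2576*u^4 + 4.8471*u^3 + 1.46*u^2 + 3.264*u + 2.7048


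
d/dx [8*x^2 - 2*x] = 16*x - 2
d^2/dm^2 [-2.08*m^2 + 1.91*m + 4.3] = -4.16000000000000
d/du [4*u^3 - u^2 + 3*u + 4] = 12*u^2 - 2*u + 3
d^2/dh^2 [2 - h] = 0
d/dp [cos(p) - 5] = -sin(p)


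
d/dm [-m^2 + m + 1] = 1 - 2*m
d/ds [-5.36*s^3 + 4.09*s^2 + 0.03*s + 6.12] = -16.08*s^2 + 8.18*s + 0.03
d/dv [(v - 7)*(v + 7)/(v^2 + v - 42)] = 1/(v^2 - 12*v + 36)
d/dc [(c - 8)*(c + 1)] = 2*c - 7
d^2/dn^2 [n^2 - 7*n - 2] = 2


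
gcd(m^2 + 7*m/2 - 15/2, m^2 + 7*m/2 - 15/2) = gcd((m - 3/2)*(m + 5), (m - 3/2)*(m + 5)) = m^2 + 7*m/2 - 15/2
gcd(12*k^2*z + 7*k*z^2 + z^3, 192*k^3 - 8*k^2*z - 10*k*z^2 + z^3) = 4*k + z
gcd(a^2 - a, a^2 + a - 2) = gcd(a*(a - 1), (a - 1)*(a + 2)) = a - 1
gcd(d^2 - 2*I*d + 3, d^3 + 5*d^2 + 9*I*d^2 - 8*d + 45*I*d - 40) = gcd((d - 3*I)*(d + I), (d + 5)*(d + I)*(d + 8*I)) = d + I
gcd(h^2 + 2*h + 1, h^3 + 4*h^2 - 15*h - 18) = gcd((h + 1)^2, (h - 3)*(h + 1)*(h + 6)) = h + 1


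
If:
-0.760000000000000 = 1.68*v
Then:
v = -0.45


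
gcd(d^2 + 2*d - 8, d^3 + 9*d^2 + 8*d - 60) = d - 2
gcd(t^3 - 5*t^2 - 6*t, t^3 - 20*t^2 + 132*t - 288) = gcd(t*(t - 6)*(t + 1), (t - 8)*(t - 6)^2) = t - 6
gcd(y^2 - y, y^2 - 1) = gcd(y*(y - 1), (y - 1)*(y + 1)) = y - 1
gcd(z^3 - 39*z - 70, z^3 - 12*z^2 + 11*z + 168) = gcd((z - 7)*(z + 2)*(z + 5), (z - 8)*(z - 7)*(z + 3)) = z - 7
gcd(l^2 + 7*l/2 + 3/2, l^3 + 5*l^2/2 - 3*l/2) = l + 3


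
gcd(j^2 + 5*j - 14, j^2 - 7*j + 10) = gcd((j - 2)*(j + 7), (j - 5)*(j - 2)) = j - 2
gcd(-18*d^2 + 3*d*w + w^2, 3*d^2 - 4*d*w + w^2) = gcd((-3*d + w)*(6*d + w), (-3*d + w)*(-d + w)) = -3*d + w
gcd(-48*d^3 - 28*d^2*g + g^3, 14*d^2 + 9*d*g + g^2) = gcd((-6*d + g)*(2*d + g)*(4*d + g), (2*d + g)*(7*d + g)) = 2*d + g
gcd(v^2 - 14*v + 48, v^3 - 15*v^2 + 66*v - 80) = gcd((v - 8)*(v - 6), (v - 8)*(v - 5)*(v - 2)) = v - 8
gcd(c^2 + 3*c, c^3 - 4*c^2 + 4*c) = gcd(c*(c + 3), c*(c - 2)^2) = c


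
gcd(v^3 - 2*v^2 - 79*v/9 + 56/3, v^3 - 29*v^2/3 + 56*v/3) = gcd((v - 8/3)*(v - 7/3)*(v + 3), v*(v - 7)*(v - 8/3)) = v - 8/3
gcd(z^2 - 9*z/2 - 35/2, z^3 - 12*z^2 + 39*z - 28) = z - 7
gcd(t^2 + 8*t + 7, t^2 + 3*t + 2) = t + 1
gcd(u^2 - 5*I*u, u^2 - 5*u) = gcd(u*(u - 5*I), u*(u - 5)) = u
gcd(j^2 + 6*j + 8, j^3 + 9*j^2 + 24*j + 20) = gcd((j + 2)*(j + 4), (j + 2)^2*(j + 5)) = j + 2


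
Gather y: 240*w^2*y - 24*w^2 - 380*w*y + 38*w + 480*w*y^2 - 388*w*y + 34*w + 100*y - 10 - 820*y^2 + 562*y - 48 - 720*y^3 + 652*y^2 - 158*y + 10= -24*w^2 + 72*w - 720*y^3 + y^2*(480*w - 168) + y*(240*w^2 - 768*w + 504) - 48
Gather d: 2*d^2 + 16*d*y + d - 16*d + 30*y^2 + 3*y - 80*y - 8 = 2*d^2 + d*(16*y - 15) + 30*y^2 - 77*y - 8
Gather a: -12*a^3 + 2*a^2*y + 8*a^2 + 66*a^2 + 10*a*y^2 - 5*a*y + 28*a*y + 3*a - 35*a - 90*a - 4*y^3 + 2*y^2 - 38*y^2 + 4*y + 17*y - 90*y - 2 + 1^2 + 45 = -12*a^3 + a^2*(2*y + 74) + a*(10*y^2 + 23*y - 122) - 4*y^3 - 36*y^2 - 69*y + 44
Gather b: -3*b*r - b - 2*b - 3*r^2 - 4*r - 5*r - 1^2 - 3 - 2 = b*(-3*r - 3) - 3*r^2 - 9*r - 6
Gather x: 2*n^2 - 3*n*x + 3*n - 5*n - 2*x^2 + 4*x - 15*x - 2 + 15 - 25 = 2*n^2 - 2*n - 2*x^2 + x*(-3*n - 11) - 12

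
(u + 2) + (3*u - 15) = 4*u - 13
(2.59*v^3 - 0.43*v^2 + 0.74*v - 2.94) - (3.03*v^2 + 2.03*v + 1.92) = 2.59*v^3 - 3.46*v^2 - 1.29*v - 4.86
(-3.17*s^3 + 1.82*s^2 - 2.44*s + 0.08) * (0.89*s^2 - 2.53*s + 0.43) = -2.8213*s^5 + 9.6399*s^4 - 8.1393*s^3 + 7.027*s^2 - 1.2516*s + 0.0344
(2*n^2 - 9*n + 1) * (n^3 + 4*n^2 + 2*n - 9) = 2*n^5 - n^4 - 31*n^3 - 32*n^2 + 83*n - 9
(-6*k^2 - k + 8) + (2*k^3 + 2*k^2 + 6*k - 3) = 2*k^3 - 4*k^2 + 5*k + 5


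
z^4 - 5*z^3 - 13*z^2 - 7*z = z*(z - 7)*(z + 1)^2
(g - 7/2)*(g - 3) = g^2 - 13*g/2 + 21/2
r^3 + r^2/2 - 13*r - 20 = (r - 4)*(r + 2)*(r + 5/2)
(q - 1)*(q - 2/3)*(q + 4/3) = q^3 - q^2/3 - 14*q/9 + 8/9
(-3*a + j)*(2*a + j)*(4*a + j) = -24*a^3 - 10*a^2*j + 3*a*j^2 + j^3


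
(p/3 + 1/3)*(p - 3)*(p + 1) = p^3/3 - p^2/3 - 5*p/3 - 1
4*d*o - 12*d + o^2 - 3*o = (4*d + o)*(o - 3)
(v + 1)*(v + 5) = v^2 + 6*v + 5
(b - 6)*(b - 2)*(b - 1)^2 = b^4 - 10*b^3 + 29*b^2 - 32*b + 12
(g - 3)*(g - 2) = g^2 - 5*g + 6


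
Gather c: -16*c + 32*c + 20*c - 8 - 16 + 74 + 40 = 36*c + 90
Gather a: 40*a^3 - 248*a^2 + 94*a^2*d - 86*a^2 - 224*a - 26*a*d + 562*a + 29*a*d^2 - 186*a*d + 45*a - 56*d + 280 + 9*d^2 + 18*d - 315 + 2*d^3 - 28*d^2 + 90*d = 40*a^3 + a^2*(94*d - 334) + a*(29*d^2 - 212*d + 383) + 2*d^3 - 19*d^2 + 52*d - 35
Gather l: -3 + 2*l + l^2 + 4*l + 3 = l^2 + 6*l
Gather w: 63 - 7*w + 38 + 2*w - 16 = 85 - 5*w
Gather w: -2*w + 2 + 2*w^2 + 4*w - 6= 2*w^2 + 2*w - 4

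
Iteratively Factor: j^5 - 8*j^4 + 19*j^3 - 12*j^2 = (j)*(j^4 - 8*j^3 + 19*j^2 - 12*j) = j*(j - 3)*(j^3 - 5*j^2 + 4*j) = j*(j - 4)*(j - 3)*(j^2 - j) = j*(j - 4)*(j - 3)*(j - 1)*(j)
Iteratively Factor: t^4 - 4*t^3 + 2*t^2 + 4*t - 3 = (t + 1)*(t^3 - 5*t^2 + 7*t - 3) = (t - 1)*(t + 1)*(t^2 - 4*t + 3) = (t - 3)*(t - 1)*(t + 1)*(t - 1)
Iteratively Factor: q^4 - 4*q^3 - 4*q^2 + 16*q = (q - 2)*(q^3 - 2*q^2 - 8*q) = (q - 2)*(q + 2)*(q^2 - 4*q) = q*(q - 2)*(q + 2)*(q - 4)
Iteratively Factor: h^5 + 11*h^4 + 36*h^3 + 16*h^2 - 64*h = (h + 4)*(h^4 + 7*h^3 + 8*h^2 - 16*h) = (h - 1)*(h + 4)*(h^3 + 8*h^2 + 16*h) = (h - 1)*(h + 4)^2*(h^2 + 4*h) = (h - 1)*(h + 4)^3*(h)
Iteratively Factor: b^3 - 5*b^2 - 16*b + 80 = (b - 5)*(b^2 - 16) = (b - 5)*(b - 4)*(b + 4)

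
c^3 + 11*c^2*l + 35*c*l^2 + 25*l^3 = (c + l)*(c + 5*l)^2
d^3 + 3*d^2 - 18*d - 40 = (d - 4)*(d + 2)*(d + 5)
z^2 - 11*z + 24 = (z - 8)*(z - 3)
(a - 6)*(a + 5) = a^2 - a - 30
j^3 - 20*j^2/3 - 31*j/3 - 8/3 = (j - 8)*(j + 1/3)*(j + 1)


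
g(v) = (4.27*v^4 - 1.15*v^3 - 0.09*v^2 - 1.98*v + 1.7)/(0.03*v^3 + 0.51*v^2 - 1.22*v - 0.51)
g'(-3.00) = -43.51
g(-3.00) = 55.38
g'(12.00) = 92.38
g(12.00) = 785.62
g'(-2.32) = -29.48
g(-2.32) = 30.67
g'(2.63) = -2167.94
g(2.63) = 505.24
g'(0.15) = 6.18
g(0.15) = -2.05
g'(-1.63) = -16.98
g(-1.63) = 14.72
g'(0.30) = 3.72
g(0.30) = -1.33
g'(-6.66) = -166.22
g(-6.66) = 409.44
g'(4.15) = 29.18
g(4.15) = 219.67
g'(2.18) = -979.72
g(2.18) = -187.28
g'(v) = (-0.09*v^2 - 1.02*v + 1.22)*(4.27*v^4 - 1.15*v^3 - 0.09*v^2 - 1.98*v + 1.7)/(0.03*v^3 + 0.51*v^2 - 1.22*v - 0.51)^2 + (17.08*v^3 - 3.45*v^2 - 0.18*v - 1.98)/(0.03*v^3 + 0.51*v^2 - 1.22*v - 0.51)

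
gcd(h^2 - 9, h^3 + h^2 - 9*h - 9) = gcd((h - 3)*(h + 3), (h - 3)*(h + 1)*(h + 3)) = h^2 - 9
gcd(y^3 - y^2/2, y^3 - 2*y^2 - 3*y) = y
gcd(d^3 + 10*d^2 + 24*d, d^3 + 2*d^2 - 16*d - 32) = d + 4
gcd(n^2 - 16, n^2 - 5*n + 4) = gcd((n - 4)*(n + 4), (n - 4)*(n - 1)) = n - 4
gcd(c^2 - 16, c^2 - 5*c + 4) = c - 4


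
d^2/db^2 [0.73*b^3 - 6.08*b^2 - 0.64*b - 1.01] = 4.38*b - 12.16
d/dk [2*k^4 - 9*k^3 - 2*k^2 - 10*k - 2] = 8*k^3 - 27*k^2 - 4*k - 10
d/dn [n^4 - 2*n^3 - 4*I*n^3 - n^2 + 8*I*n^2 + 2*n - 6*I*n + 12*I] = 4*n^3 + n^2*(-6 - 12*I) + n*(-2 + 16*I) + 2 - 6*I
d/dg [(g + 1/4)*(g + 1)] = 2*g + 5/4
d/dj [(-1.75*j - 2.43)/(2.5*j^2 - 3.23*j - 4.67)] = (4.375*j^2 + 12.15*j + 0.323599999999999)/(6.25*j^4 - 16.15*j^3 - 12.9171*j^2 + 30.1682*j + 21.8089)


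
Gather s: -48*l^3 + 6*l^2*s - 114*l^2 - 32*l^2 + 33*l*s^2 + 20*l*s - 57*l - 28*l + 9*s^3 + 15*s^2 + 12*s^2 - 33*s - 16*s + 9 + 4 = -48*l^3 - 146*l^2 - 85*l + 9*s^3 + s^2*(33*l + 27) + s*(6*l^2 + 20*l - 49) + 13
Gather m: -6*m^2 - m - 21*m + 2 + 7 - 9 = -6*m^2 - 22*m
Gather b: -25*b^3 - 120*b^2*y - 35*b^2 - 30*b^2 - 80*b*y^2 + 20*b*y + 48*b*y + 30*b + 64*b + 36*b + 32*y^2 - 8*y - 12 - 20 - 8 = -25*b^3 + b^2*(-120*y - 65) + b*(-80*y^2 + 68*y + 130) + 32*y^2 - 8*y - 40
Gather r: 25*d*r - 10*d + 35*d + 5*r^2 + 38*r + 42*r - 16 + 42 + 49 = 25*d + 5*r^2 + r*(25*d + 80) + 75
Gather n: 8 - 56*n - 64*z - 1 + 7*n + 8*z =-49*n - 56*z + 7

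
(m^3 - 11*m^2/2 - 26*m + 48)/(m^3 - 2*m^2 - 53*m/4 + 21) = 2*(m^2 - 4*m - 32)/(2*m^2 - m - 28)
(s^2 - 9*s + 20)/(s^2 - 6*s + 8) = (s - 5)/(s - 2)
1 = 1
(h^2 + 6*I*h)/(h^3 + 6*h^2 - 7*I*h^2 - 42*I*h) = (h + 6*I)/(h^2 + h*(6 - 7*I) - 42*I)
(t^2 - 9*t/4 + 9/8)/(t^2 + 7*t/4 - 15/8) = (2*t - 3)/(2*t + 5)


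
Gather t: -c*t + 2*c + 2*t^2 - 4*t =2*c + 2*t^2 + t*(-c - 4)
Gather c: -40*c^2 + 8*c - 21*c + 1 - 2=-40*c^2 - 13*c - 1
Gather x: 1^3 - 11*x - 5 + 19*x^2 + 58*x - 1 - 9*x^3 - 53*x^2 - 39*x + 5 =-9*x^3 - 34*x^2 + 8*x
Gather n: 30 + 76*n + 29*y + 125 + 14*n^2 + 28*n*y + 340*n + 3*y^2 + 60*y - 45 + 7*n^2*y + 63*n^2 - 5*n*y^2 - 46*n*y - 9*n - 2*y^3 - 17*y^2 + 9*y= n^2*(7*y + 77) + n*(-5*y^2 - 18*y + 407) - 2*y^3 - 14*y^2 + 98*y + 110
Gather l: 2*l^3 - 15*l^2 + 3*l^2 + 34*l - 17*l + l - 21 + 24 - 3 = 2*l^3 - 12*l^2 + 18*l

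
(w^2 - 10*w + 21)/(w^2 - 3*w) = (w - 7)/w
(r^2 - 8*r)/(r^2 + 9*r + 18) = r*(r - 8)/(r^2 + 9*r + 18)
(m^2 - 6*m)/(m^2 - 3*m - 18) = m/(m + 3)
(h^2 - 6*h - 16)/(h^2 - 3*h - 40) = (h + 2)/(h + 5)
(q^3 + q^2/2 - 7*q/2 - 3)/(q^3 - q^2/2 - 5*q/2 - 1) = (2*q + 3)/(2*q + 1)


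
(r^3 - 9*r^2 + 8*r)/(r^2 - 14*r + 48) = r*(r - 1)/(r - 6)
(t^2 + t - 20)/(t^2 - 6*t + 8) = (t + 5)/(t - 2)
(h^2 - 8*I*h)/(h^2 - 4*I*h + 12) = h*(h - 8*I)/(h^2 - 4*I*h + 12)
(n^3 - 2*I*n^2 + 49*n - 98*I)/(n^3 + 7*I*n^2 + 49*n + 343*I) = (n - 2*I)/(n + 7*I)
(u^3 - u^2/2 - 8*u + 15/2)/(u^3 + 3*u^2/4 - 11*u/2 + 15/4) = 2*(2*u - 5)/(4*u - 5)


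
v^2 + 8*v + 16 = (v + 4)^2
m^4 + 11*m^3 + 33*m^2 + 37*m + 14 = (m + 1)^2*(m + 2)*(m + 7)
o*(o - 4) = o^2 - 4*o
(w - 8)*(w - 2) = w^2 - 10*w + 16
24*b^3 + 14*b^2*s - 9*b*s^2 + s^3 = (-6*b + s)*(-4*b + s)*(b + s)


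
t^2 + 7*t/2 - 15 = (t - 5/2)*(t + 6)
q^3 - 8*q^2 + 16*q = q*(q - 4)^2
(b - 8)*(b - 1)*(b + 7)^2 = b^4 + 5*b^3 - 69*b^2 - 329*b + 392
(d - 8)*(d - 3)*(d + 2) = d^3 - 9*d^2 + 2*d + 48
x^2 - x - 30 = (x - 6)*(x + 5)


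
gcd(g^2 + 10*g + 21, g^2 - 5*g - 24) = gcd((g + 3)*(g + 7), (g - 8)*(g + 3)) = g + 3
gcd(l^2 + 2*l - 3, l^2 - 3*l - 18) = l + 3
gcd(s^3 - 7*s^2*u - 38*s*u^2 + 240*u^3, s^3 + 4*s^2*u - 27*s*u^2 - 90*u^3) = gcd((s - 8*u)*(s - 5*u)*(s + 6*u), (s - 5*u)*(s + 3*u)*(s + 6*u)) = s^2 + s*u - 30*u^2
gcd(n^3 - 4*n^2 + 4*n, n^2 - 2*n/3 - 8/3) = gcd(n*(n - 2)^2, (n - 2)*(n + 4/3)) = n - 2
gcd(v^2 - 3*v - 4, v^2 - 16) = v - 4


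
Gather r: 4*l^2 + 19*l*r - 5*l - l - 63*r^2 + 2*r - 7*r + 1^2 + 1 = 4*l^2 - 6*l - 63*r^2 + r*(19*l - 5) + 2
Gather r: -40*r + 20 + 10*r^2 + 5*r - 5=10*r^2 - 35*r + 15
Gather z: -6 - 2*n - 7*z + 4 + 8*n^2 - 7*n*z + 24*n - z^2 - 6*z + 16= 8*n^2 + 22*n - z^2 + z*(-7*n - 13) + 14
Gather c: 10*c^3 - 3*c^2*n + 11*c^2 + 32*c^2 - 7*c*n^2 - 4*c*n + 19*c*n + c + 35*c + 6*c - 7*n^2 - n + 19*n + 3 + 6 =10*c^3 + c^2*(43 - 3*n) + c*(-7*n^2 + 15*n + 42) - 7*n^2 + 18*n + 9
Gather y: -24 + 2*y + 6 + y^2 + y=y^2 + 3*y - 18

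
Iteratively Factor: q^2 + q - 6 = (q + 3)*(q - 2)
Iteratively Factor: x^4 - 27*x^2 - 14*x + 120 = (x - 5)*(x^3 + 5*x^2 - 2*x - 24) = (x - 5)*(x + 4)*(x^2 + x - 6) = (x - 5)*(x - 2)*(x + 4)*(x + 3)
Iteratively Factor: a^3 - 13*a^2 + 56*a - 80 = (a - 5)*(a^2 - 8*a + 16) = (a - 5)*(a - 4)*(a - 4)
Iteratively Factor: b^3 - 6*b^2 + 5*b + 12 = (b + 1)*(b^2 - 7*b + 12) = (b - 3)*(b + 1)*(b - 4)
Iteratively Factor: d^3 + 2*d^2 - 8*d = (d - 2)*(d^2 + 4*d) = d*(d - 2)*(d + 4)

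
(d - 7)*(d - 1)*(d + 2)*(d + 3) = d^4 - 3*d^3 - 27*d^2 - 13*d + 42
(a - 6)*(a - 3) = a^2 - 9*a + 18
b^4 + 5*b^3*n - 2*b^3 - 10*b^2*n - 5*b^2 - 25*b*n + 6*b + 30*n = (b - 3)*(b - 1)*(b + 2)*(b + 5*n)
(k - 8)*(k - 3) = k^2 - 11*k + 24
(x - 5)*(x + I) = x^2 - 5*x + I*x - 5*I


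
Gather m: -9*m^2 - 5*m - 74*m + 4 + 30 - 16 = -9*m^2 - 79*m + 18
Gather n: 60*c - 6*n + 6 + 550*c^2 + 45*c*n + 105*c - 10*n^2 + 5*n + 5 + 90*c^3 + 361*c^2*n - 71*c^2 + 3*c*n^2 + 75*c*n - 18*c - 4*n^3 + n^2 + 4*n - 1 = 90*c^3 + 479*c^2 + 147*c - 4*n^3 + n^2*(3*c - 9) + n*(361*c^2 + 120*c + 3) + 10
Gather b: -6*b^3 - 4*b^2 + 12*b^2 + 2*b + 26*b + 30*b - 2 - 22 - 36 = -6*b^3 + 8*b^2 + 58*b - 60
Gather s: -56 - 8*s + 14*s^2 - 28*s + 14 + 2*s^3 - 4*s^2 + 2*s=2*s^3 + 10*s^2 - 34*s - 42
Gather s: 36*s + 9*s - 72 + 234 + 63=45*s + 225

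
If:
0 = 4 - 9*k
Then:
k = 4/9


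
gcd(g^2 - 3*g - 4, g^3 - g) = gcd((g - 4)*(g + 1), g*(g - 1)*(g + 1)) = g + 1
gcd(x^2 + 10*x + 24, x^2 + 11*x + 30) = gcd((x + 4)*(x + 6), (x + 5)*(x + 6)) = x + 6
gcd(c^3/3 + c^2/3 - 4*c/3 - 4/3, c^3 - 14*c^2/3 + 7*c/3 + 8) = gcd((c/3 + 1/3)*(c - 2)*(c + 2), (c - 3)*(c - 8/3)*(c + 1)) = c + 1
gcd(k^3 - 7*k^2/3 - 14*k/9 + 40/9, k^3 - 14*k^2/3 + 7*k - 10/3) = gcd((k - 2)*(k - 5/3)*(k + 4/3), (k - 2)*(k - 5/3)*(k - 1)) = k^2 - 11*k/3 + 10/3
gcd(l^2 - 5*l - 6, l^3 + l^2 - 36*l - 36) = l^2 - 5*l - 6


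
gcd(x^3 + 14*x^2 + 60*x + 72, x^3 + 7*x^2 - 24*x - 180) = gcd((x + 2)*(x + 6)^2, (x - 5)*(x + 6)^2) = x^2 + 12*x + 36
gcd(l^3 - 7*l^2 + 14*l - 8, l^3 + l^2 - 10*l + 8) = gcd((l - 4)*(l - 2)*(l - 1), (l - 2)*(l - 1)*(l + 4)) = l^2 - 3*l + 2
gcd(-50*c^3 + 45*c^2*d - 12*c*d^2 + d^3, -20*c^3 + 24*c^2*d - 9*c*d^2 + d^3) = 10*c^2 - 7*c*d + d^2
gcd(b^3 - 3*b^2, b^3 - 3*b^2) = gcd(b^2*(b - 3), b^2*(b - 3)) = b^3 - 3*b^2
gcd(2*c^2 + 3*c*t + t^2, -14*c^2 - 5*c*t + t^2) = 2*c + t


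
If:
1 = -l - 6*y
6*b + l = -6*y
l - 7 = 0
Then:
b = 1/6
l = 7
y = -4/3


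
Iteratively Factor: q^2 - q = (q - 1)*(q)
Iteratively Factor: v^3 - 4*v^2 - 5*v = (v + 1)*(v^2 - 5*v) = (v - 5)*(v + 1)*(v)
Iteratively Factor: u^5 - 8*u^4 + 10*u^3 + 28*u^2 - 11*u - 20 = (u + 1)*(u^4 - 9*u^3 + 19*u^2 + 9*u - 20) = (u + 1)^2*(u^3 - 10*u^2 + 29*u - 20) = (u - 4)*(u + 1)^2*(u^2 - 6*u + 5) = (u - 4)*(u - 1)*(u + 1)^2*(u - 5)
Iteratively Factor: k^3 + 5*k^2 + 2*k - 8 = (k - 1)*(k^2 + 6*k + 8) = (k - 1)*(k + 4)*(k + 2)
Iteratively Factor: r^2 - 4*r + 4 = (r - 2)*(r - 2)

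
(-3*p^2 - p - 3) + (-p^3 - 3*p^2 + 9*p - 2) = -p^3 - 6*p^2 + 8*p - 5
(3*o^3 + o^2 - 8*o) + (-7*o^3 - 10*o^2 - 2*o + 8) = -4*o^3 - 9*o^2 - 10*o + 8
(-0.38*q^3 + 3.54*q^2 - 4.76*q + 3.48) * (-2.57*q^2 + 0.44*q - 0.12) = 0.9766*q^5 - 9.265*q^4 + 13.8364*q^3 - 11.4628*q^2 + 2.1024*q - 0.4176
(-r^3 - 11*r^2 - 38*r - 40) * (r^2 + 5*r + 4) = -r^5 - 16*r^4 - 97*r^3 - 274*r^2 - 352*r - 160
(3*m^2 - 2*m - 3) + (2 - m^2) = 2*m^2 - 2*m - 1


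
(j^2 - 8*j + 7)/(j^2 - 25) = (j^2 - 8*j + 7)/(j^2 - 25)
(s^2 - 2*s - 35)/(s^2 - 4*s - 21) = (s + 5)/(s + 3)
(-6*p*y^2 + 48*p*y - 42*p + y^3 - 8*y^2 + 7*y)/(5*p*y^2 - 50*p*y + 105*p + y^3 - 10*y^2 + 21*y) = (-6*p*y + 6*p + y^2 - y)/(5*p*y - 15*p + y^2 - 3*y)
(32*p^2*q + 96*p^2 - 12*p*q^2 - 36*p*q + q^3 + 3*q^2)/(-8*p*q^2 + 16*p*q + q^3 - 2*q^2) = (-4*p*q - 12*p + q^2 + 3*q)/(q*(q - 2))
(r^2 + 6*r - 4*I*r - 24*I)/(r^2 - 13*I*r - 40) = (r^2 + r*(6 - 4*I) - 24*I)/(r^2 - 13*I*r - 40)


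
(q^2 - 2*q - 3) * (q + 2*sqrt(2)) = q^3 - 2*q^2 + 2*sqrt(2)*q^2 - 4*sqrt(2)*q - 3*q - 6*sqrt(2)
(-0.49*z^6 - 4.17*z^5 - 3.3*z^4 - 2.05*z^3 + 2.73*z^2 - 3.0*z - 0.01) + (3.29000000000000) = -0.49*z^6 - 4.17*z^5 - 3.3*z^4 - 2.05*z^3 + 2.73*z^2 - 3.0*z + 3.28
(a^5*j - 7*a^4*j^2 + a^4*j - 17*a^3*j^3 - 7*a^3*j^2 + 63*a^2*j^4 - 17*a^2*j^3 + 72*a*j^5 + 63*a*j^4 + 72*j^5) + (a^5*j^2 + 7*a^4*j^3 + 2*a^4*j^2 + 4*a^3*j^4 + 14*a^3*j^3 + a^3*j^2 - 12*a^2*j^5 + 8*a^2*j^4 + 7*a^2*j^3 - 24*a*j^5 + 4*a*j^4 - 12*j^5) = a^5*j^2 + a^5*j + 7*a^4*j^3 - 5*a^4*j^2 + a^4*j + 4*a^3*j^4 - 3*a^3*j^3 - 6*a^3*j^2 - 12*a^2*j^5 + 71*a^2*j^4 - 10*a^2*j^3 + 48*a*j^5 + 67*a*j^4 + 60*j^5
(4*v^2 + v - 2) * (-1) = -4*v^2 - v + 2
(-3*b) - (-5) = 5 - 3*b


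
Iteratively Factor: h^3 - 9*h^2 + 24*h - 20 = (h - 2)*(h^2 - 7*h + 10) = (h - 2)^2*(h - 5)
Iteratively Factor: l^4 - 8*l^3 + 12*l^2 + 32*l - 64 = (l - 4)*(l^3 - 4*l^2 - 4*l + 16) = (l - 4)*(l - 2)*(l^2 - 2*l - 8) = (l - 4)^2*(l - 2)*(l + 2)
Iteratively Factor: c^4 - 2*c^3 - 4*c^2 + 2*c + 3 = (c - 1)*(c^3 - c^2 - 5*c - 3) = (c - 3)*(c - 1)*(c^2 + 2*c + 1) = (c - 3)*(c - 1)*(c + 1)*(c + 1)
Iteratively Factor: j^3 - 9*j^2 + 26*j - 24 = (j - 3)*(j^2 - 6*j + 8) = (j - 4)*(j - 3)*(j - 2)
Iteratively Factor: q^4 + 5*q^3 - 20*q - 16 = (q - 2)*(q^3 + 7*q^2 + 14*q + 8) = (q - 2)*(q + 1)*(q^2 + 6*q + 8) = (q - 2)*(q + 1)*(q + 4)*(q + 2)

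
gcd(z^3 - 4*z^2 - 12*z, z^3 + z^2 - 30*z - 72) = z - 6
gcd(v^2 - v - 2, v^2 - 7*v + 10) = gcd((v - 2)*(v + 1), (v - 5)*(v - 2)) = v - 2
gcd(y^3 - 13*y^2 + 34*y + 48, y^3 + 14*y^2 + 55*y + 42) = y + 1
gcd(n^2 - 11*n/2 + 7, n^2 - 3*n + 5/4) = 1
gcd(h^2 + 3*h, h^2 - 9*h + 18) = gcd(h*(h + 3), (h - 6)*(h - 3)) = 1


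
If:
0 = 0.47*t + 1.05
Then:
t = -2.23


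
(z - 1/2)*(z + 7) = z^2 + 13*z/2 - 7/2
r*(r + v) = r^2 + r*v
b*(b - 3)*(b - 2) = b^3 - 5*b^2 + 6*b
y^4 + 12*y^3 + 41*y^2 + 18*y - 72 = (y - 1)*(y + 3)*(y + 4)*(y + 6)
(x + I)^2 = x^2 + 2*I*x - 1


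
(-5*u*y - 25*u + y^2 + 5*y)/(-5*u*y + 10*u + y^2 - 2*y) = (y + 5)/(y - 2)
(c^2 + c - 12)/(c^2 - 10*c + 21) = (c + 4)/(c - 7)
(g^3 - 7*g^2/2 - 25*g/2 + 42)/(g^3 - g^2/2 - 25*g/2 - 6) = (2*g^2 + g - 21)/(2*g^2 + 7*g + 3)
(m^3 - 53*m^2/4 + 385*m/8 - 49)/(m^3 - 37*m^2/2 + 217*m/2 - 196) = (m - 7/4)/(m - 7)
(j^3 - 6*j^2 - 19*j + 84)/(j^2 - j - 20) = (j^2 - 10*j + 21)/(j - 5)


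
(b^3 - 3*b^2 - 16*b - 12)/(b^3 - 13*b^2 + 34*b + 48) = (b + 2)/(b - 8)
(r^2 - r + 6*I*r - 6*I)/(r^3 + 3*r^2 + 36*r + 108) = (r - 1)/(r^2 + r*(3 - 6*I) - 18*I)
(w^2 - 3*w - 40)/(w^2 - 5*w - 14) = (-w^2 + 3*w + 40)/(-w^2 + 5*w + 14)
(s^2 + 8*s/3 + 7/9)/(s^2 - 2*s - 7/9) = (3*s + 7)/(3*s - 7)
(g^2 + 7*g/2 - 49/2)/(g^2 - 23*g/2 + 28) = (g + 7)/(g - 8)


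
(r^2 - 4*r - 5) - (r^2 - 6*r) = 2*r - 5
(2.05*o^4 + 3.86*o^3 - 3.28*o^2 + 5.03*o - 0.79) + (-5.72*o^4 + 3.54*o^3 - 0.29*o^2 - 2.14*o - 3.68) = -3.67*o^4 + 7.4*o^3 - 3.57*o^2 + 2.89*o - 4.47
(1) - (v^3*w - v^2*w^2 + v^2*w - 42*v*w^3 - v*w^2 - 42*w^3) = -v^3*w + v^2*w^2 - v^2*w + 42*v*w^3 + v*w^2 + 42*w^3 + 1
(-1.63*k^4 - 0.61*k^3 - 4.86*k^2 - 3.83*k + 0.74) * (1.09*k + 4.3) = -1.7767*k^5 - 7.6739*k^4 - 7.9204*k^3 - 25.0727*k^2 - 15.6624*k + 3.182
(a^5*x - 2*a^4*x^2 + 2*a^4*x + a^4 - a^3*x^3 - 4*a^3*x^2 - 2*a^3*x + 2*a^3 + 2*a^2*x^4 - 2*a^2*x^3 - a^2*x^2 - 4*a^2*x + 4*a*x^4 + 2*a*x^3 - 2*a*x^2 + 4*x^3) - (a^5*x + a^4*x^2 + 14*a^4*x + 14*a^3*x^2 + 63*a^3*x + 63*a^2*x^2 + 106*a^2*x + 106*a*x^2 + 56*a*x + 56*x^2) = -3*a^4*x^2 - 12*a^4*x + a^4 - a^3*x^3 - 18*a^3*x^2 - 65*a^3*x + 2*a^3 + 2*a^2*x^4 - 2*a^2*x^3 - 64*a^2*x^2 - 110*a^2*x + 4*a*x^4 + 2*a*x^3 - 108*a*x^2 - 56*a*x + 4*x^3 - 56*x^2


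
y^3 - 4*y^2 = y^2*(y - 4)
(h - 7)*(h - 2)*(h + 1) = h^3 - 8*h^2 + 5*h + 14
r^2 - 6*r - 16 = (r - 8)*(r + 2)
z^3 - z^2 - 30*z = z*(z - 6)*(z + 5)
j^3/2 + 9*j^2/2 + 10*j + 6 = (j/2 + 1/2)*(j + 2)*(j + 6)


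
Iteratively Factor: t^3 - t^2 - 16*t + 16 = (t + 4)*(t^2 - 5*t + 4) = (t - 1)*(t + 4)*(t - 4)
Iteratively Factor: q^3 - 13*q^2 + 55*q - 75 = (q - 3)*(q^2 - 10*q + 25) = (q - 5)*(q - 3)*(q - 5)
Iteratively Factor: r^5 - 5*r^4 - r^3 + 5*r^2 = (r)*(r^4 - 5*r^3 - r^2 + 5*r) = r*(r + 1)*(r^3 - 6*r^2 + 5*r) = r*(r - 1)*(r + 1)*(r^2 - 5*r) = r^2*(r - 1)*(r + 1)*(r - 5)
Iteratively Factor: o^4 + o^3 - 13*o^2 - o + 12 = (o + 4)*(o^3 - 3*o^2 - o + 3) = (o - 1)*(o + 4)*(o^2 - 2*o - 3) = (o - 3)*(o - 1)*(o + 4)*(o + 1)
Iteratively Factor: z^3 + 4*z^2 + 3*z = (z + 1)*(z^2 + 3*z) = (z + 1)*(z + 3)*(z)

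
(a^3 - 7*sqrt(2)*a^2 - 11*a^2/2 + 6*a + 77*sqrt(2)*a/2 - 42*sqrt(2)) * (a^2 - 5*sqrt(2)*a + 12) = a^5 - 12*sqrt(2)*a^4 - 11*a^4/2 + 88*a^3 + 66*sqrt(2)*a^3 - 451*a^2 - 156*sqrt(2)*a^2 + 492*a + 462*sqrt(2)*a - 504*sqrt(2)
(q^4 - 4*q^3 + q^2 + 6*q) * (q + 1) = q^5 - 3*q^4 - 3*q^3 + 7*q^2 + 6*q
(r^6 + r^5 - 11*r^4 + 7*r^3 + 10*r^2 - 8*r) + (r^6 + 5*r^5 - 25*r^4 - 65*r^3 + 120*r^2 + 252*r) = 2*r^6 + 6*r^5 - 36*r^4 - 58*r^3 + 130*r^2 + 244*r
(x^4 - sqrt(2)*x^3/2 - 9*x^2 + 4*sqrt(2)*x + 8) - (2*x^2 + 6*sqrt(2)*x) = x^4 - sqrt(2)*x^3/2 - 11*x^2 - 2*sqrt(2)*x + 8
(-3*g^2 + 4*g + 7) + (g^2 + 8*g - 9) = -2*g^2 + 12*g - 2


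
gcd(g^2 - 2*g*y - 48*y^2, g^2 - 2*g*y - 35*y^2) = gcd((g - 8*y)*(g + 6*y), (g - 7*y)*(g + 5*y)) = 1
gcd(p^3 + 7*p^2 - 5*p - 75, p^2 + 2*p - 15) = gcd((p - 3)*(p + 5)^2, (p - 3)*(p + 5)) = p^2 + 2*p - 15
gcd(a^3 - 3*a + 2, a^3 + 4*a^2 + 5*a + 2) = a + 2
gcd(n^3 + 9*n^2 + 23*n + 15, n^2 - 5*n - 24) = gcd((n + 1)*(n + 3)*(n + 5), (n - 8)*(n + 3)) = n + 3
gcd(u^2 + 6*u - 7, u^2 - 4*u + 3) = u - 1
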